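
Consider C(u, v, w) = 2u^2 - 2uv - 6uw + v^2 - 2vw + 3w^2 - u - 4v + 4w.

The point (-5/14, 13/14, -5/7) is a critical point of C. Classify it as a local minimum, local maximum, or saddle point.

The Hessian is constant: H = [[4, -2, -6], [-2, 2, -2], [-6, -2, 6]].
Leading principal minors: Δ₁ = 4, Δ₂ = 4, Δ₃ = -112.
The minors fit neither the all-positive nor the alternating-sign pattern, so H is indefinite: a saddle point.

saddle point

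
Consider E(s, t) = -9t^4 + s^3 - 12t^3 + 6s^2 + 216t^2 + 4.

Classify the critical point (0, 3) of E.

The mixed partial ∂²E/∂s∂t is 0, so the Hessian at any point is diag(E_ss, E_tt) = diag(6(s + 2), 36(-3t^2 - 2t + 12)).
At (0, 3): H = diag(12, -756).
The eigenvalues have opposite signs, so H is indefinite: a saddle point.

saddle point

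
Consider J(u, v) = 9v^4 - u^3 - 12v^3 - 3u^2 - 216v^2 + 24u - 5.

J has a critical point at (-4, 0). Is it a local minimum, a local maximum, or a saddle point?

saddle point

The mixed partial ∂²J/∂u∂v is 0, so the Hessian at any point is diag(J_uu, J_vv) = diag(-6(u + 1), 36(3v^2 - 2v - 12)).
At (-4, 0): H = diag(18, -432).
The eigenvalues have opposite signs, so H is indefinite: a saddle point.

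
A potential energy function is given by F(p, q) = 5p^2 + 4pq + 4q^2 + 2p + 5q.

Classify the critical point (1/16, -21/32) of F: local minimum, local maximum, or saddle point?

local minimum

The Hessian of F is constant: H = [[10, 4], [4, 8]].
det(H) = 10·8 − 4² = 64.
det(H) > 0 and tr(H) = 18 > 0, so H is positive definite and the point is a local minimum.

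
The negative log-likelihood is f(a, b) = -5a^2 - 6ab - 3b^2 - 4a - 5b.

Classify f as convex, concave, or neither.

f is quadratic, so its Hessian is the constant matrix H = [[-10, -6], [-6, -6]].
det(H) = 24, tr(H) = -16.
det(H) > 0 and tr(H) < 0, so H is negative definite everywhere: concave.

concave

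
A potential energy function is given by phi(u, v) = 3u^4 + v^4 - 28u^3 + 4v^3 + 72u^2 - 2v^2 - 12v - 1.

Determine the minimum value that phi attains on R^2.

-10

phi(u,v) separates as P(u) + Q(v) − 1, so its minimum is min P + min Q − 1.
P'(u) = 12u(u - 4)(u - 3) vanishes at u ∈ {0, 3, 4}; Q'(v) = 4(v - 1)(v + 1)(v + 3) vanishes at v ∈ {-3, -1, 1}.
Local minima of P (where P''>0): P(0)=0, P(4)=128. Local minima of Q: Q(-3)=-9, Q(1)=-9.
So the global minimum of phi is P(0) + Q(-3) − 1 = 0 − 9 − 1 = -10, attained at (0, -3).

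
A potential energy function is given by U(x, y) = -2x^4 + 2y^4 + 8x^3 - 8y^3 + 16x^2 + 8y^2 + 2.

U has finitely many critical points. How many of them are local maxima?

U separates as a function of x plus a function of y, so ∇U=0 decouples.
∂U/∂x = -8x(x - 4)(x + 1) = 0 at x ∈ {-1, 0, 4}; ∂U/∂y = 8y(y - 2)(y - 1) = 0 at y ∈ {0, 1, 2}.
The Hessian is diagonal: diag(U_xx, U_yy). Second derivatives: U_xx(-1)=-40, U_xx(0)=32, U_xx(4)=-160; U_yy(0)=16, U_yy(1)=-8, U_yy(2)=16.
Local maxima occur where both diagonal entries negative: (-1, 1), (4, 1). Count: 2.

2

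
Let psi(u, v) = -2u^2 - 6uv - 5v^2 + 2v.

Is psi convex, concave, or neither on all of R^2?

concave

psi is quadratic, so its Hessian is the constant matrix H = [[-4, -6], [-6, -10]].
det(H) = 4, tr(H) = -14.
det(H) > 0 and tr(H) < 0, so H is negative definite everywhere: concave.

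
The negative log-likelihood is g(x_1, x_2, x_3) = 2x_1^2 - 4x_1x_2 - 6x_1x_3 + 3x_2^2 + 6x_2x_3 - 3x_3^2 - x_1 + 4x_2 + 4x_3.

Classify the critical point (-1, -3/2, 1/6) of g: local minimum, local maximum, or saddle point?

saddle point

The Hessian is constant: H = [[4, -4, -6], [-4, 6, 6], [-6, 6, -6]].
Leading principal minors: Δ₁ = 4, Δ₂ = 8, Δ₃ = -120.
The minors fit neither the all-positive nor the alternating-sign pattern, so H is indefinite: a saddle point.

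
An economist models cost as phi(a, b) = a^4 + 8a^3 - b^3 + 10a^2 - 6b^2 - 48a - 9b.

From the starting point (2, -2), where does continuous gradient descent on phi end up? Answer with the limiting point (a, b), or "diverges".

phi is separable, so gradient descent decouples: a follows -∂phi/∂a, b follows -∂phi/∂b.
∂phi/∂a = 4(a - 1)(a + 3)(a + 4); at a=2 this is 120, so a decreases.
∂phi/∂b = -3(b + 1)(b + 3); at b=-2 this is 3, so b decreases.
a converges to its nearest critical value 1 (a local min of the a-part); b converges to -3. The iterate converges to (1, -3).

(1, -3)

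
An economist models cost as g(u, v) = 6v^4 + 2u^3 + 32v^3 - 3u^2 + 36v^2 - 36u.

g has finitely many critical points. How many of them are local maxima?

1

g separates as a function of u plus a function of v, so ∇g=0 decouples.
∂g/∂u = 6(u - 3)(u + 2) = 0 at u ∈ {-2, 3}; ∂g/∂v = 24v(v + 1)(v + 3) = 0 at v ∈ {-3, -1, 0}.
The Hessian is diagonal: diag(g_uu, g_vv). Second derivatives: g_uu(-2)=-30, g_uu(3)=30; g_vv(-3)=144, g_vv(-1)=-48, g_vv(0)=72.
Local maxima occur where both diagonal entries negative: (-2, -1). Count: 1.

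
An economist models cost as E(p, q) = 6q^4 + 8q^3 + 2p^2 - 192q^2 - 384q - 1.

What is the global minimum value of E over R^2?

-2561

E(p,q) separates as A(p) + B(q) − 1, so its minimum is min A + min B − 1.
A'(p) = 4p vanishes at p ∈ {0}; B'(q) = 24(q - 4)(q + 1)(q + 4) vanishes at q ∈ {-4, -1, 4}.
Local minima of A (where A''>0): A(0)=0. Local minima of B: B(-4)=-512, B(4)=-2560.
So the global minimum of E is A(0) + B(4) − 1 = 0 − 2560 − 1 = -2561, attained at (0, 4).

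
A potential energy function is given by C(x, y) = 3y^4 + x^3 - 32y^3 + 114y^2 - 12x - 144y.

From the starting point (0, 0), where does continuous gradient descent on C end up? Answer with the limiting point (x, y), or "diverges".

(2, 1)

C is separable, so gradient descent decouples: x follows -∂C/∂x, y follows -∂C/∂y.
∂C/∂x = 3(x - 2)(x + 2); at x=0 this is -12, so x increases.
∂C/∂y = 12(y - 4)(y - 3)(y - 1); at y=0 this is -144, so y increases.
x converges to its nearest critical value 2 (a local min of the x-part); y converges to 1. The iterate converges to (2, 1).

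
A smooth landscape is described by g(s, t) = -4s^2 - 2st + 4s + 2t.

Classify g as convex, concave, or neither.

g is quadratic, so its Hessian is the constant matrix H = [[-8, -2], [-2, 0]].
det(H) = -4, tr(H) = -8.
det(H) < 0, so H is indefinite: neither convex nor concave.

neither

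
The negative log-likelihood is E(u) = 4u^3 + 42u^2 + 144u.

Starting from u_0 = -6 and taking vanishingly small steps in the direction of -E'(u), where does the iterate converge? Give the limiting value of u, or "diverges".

E'(u) = 12(u + 3)(u + 4), so E'(-6) = 72.
Gradient descent moves in the -E' direction, i.e. u is decreasing.
There is no critical point below u=-6, and E' keeps the same sign, so the iterate runs off to −∞.

diverges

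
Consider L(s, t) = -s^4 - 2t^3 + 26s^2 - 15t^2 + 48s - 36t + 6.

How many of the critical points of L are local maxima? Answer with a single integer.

2

L separates as a function of s plus a function of t, so ∇L=0 decouples.
∂L/∂s = -4(s - 4)(s + 1)(s + 3) = 0 at s ∈ {-3, -1, 4}; ∂L/∂t = -6(t + 2)(t + 3) = 0 at t ∈ {-3, -2}.
The Hessian is diagonal: diag(L_ss, L_tt). Second derivatives: L_ss(-3)=-56, L_ss(-1)=40, L_ss(4)=-140; L_tt(-3)=6, L_tt(-2)=-6.
Local maxima occur where both diagonal entries negative: (-3, -2), (4, -2). Count: 2.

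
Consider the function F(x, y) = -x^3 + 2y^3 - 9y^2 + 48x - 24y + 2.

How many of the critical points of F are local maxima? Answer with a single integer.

1

F separates as a function of x plus a function of y, so ∇F=0 decouples.
∂F/∂x = -3(x - 4)(x + 4) = 0 at x ∈ {-4, 4}; ∂F/∂y = 6(y - 4)(y + 1) = 0 at y ∈ {-1, 4}.
The Hessian is diagonal: diag(F_xx, F_yy). Second derivatives: F_xx(-4)=24, F_xx(4)=-24; F_yy(-1)=-30, F_yy(4)=30.
Local maxima occur where both diagonal entries negative: (4, -1). Count: 1.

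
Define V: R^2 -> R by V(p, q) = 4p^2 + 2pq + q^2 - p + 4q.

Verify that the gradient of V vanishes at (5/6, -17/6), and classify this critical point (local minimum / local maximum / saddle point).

local minimum

∇V = (8p + 2q - 1, 2p + 2q + 4); substituting (5/6, -17/6) gives ∇V = (0, 0), so (5/6, -17/6) is indeed a critical point.
The Hessian of V is constant: H = [[8, 2], [2, 2]].
det(H) = 8·2 − 2² = 12.
det(H) > 0 and tr(H) = 10 > 0, so H is positive definite and the point is a local minimum.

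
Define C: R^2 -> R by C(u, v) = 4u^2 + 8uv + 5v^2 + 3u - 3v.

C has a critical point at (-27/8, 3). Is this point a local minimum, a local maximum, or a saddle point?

The Hessian of C is constant: H = [[8, 8], [8, 10]].
det(H) = 8·10 − 8² = 16.
det(H) > 0 and tr(H) = 18 > 0, so H is positive definite and the point is a local minimum.

local minimum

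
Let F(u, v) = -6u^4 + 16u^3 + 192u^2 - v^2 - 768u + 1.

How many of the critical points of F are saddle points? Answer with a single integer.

1

F separates as a function of u plus a function of v, so ∇F=0 decouples.
∂F/∂u = -24(u - 4)(u - 2)(u + 4) = 0 at u ∈ {-4, 2, 4}; ∂F/∂v = -2v = 0 at v ∈ {0}.
The Hessian is diagonal: diag(F_uu, F_vv). Second derivatives: F_uu(-4)=-1152, F_uu(2)=288, F_uu(4)=-384; F_vv(0)=-2.
Saddle points occur where the two diagonal entries have opposite signs: (2, 0). Count: 1.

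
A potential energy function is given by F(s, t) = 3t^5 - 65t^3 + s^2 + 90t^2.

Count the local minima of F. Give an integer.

2

F separates as a function of s plus a function of t, so ∇F=0 decouples.
∂F/∂s = 2s = 0 at s ∈ {0}; ∂F/∂t = 15t(t - 3)(t - 1)(t + 4) = 0 at t ∈ {-4, 0, 1, 3}.
The Hessian is diagonal: diag(F_ss, F_tt). Second derivatives: F_ss(0)=2; F_tt(-4)=-2100, F_tt(0)=180, F_tt(1)=-150, F_tt(3)=630.
Local minima occur where both diagonal entries positive: (0, 0), (0, 3). Count: 2.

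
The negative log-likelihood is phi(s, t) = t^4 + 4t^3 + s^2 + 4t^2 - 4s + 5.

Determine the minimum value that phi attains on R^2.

1

phi(s,t) separates as P(s) + Q(t) + 5, so its minimum is min P + min Q + 5.
P'(s) = 2s - 4 vanishes at s ∈ {2}; Q'(t) = 4t(t + 1)(t + 2) vanishes at t ∈ {-2, -1, 0}.
Local minima of P (where P''>0): P(2)=-4. Local minima of Q: Q(-2)=0, Q(0)=0.
So the global minimum of phi is P(2) + Q(-2) + 5 = -4 + 0 + 5 = 1, attained at (2, -2).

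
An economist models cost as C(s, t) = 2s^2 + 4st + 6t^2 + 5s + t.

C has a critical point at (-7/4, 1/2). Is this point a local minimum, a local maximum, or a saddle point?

The Hessian of C is constant: H = [[4, 4], [4, 12]].
det(H) = 4·12 − 4² = 32.
det(H) > 0 and tr(H) = 16 > 0, so H is positive definite and the point is a local minimum.

local minimum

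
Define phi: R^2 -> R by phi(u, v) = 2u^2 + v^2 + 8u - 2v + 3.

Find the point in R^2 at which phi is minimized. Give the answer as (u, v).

phi(u,v) separates as P(u) + Q(v) + 3, so its minimum is min P + min Q + 3.
P'(u) = 4u + 8 vanishes at u ∈ {-2}; Q'(v) = 2v - 2 vanishes at v ∈ {1}.
Local minima of P (where P''>0): P(-2)=-8. Local minima of Q: Q(1)=-1.
So the global minimum of phi is P(-2) + Q(1) + 3 = -8 − 1 + 3 = -6, attained at (-2, 1).

(-2, 1)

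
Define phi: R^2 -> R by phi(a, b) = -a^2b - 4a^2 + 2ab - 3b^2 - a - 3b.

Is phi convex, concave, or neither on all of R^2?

The term -a^2b is cubic, so the Hessian is not constant.
∂²phi/∂a² = -2b - 8, which takes both signs as b varies (negative for sufficiently large b). A diagonal entry of the Hessian changing sign means the Hessian is neither positive- nor negative-semidefinite on all of R^2.

neither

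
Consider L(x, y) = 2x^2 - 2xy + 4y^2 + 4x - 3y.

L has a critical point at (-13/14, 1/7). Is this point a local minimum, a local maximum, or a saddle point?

The Hessian of L is constant: H = [[4, -2], [-2, 8]].
det(H) = 4·8 − (-2)² = 28.
det(H) > 0 and tr(H) = 12 > 0, so H is positive definite and the point is a local minimum.

local minimum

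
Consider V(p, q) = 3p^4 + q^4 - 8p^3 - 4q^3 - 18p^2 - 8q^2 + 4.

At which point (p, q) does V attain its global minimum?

(3, 4)

V(p,q) separates as A(p) + B(q) + 4, so its minimum is min A + min B + 4.
A'(p) = 12p(p - 3)(p + 1) vanishes at p ∈ {-1, 0, 3}; B'(q) = 4q(q - 4)(q + 1) vanishes at q ∈ {-1, 0, 4}.
Local minima of A (where A''>0): A(-1)=-7, A(3)=-135. Local minima of B: B(-1)=-3, B(4)=-128.
So the global minimum of V is A(3) + B(4) + 4 = -135 − 128 + 4 = -259, attained at (3, 4).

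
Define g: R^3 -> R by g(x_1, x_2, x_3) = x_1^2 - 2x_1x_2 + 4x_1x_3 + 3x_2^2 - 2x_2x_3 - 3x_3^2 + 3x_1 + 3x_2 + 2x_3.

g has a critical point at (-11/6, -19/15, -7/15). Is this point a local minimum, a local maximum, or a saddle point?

saddle point

The Hessian is constant: H = [[2, -2, 4], [-2, 6, -2], [4, -2, -6]].
Leading principal minors: Δ₁ = 2, Δ₂ = 8, Δ₃ = -120.
The minors fit neither the all-positive nor the alternating-sign pattern, so H is indefinite: a saddle point.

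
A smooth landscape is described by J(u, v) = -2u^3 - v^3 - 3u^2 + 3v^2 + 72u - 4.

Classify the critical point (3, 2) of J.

local maximum

The mixed partial ∂²J/∂u∂v is 0, so the Hessian at any point is diag(J_uu, J_vv) = diag(-6(2u + 1), 6(-v + 1)).
At (3, 2): H = diag(-42, -6).
Both eigenvalues are negative, so H is negative definite: a local maximum.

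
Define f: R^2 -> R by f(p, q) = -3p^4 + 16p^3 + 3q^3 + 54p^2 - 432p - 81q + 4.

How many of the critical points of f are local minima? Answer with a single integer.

1

f separates as a function of p plus a function of q, so ∇f=0 decouples.
∂f/∂p = -12(p - 4)(p - 3)(p + 3) = 0 at p ∈ {-3, 3, 4}; ∂f/∂q = 9(q - 3)(q + 3) = 0 at q ∈ {-3, 3}.
The Hessian is diagonal: diag(f_pp, f_qq). Second derivatives: f_pp(-3)=-504, f_pp(3)=72, f_pp(4)=-84; f_qq(-3)=-54, f_qq(3)=54.
Local minima occur where both diagonal entries positive: (3, 3). Count: 1.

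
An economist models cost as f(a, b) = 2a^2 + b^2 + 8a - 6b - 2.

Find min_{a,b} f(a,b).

-19

f(a,b) separates as P(a) + Q(b) − 2, so its minimum is min P + min Q − 2.
P'(a) = 4a + 8 vanishes at a ∈ {-2}; Q'(b) = 2b - 6 vanishes at b ∈ {3}.
Local minima of P (where P''>0): P(-2)=-8. Local minima of Q: Q(3)=-9.
So the global minimum of f is P(-2) + Q(3) − 2 = -8 − 9 − 2 = -19, attained at (-2, 3).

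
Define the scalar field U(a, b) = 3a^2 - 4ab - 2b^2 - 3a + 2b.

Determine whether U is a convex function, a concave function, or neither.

U is quadratic, so its Hessian is the constant matrix H = [[6, -4], [-4, -4]].
det(H) = -40, tr(H) = 2.
det(H) < 0, so H is indefinite: neither convex nor concave.

neither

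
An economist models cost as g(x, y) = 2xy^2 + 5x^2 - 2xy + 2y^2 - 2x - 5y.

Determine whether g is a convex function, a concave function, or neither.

The term 2xy^2 is cubic, so the Hessian is not constant.
∂²g/∂y² = 4x + 4, which takes both signs as x varies (negative for sufficiently negative x). A diagonal entry of the Hessian changing sign means the Hessian is neither positive- nor negative-semidefinite on all of R^2.

neither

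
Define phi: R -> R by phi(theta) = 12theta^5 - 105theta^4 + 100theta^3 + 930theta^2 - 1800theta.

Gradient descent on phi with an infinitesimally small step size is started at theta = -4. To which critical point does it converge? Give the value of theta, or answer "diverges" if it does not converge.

phi'(theta) = 60(theta - 5)(theta - 3)(theta - 1)(theta + 2), so phi'(-4) = 37800.
Gradient descent moves in the -phi' direction, i.e. theta is decreasing.
There is no critical point below theta=-4, and phi' keeps the same sign, so the iterate runs off to −∞.

diverges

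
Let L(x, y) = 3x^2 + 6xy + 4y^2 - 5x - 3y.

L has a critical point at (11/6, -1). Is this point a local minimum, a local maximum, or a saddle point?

The Hessian of L is constant: H = [[6, 6], [6, 8]].
det(H) = 6·8 − 6² = 12.
det(H) > 0 and tr(H) = 14 > 0, so H is positive definite and the point is a local minimum.

local minimum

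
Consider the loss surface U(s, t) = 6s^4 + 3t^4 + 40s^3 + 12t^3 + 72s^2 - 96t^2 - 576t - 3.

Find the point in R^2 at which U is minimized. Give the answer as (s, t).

U(s,t) separates as P(s) + Q(t) − 3, so its minimum is min P + min Q − 3.
P'(s) = 24s(s + 2)(s + 3) vanishes at s ∈ {-3, -2, 0}; Q'(t) = 12(t - 4)(t + 3)(t + 4) vanishes at t ∈ {-4, -3, 4}.
Local minima of P (where P''>0): P(-3)=54, P(0)=0. Local minima of Q: Q(-4)=768, Q(4)=-2304.
So the global minimum of U is P(0) + Q(4) − 3 = 0 − 2304 − 3 = -2307, attained at (0, 4).

(0, 4)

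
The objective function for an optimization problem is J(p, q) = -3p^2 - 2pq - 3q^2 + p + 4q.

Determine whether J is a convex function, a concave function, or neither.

concave

J is quadratic, so its Hessian is the constant matrix H = [[-6, -2], [-2, -6]].
det(H) = 32, tr(H) = -12.
det(H) > 0 and tr(H) < 0, so H is negative definite everywhere: concave.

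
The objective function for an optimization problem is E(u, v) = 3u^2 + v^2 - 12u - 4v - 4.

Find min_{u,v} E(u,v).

-20

E(u,v) separates as P(u) + Q(v) − 4, so its minimum is min P + min Q − 4.
P'(u) = 6u - 12 vanishes at u ∈ {2}; Q'(v) = 2v - 4 vanishes at v ∈ {2}.
Local minima of P (where P''>0): P(2)=-12. Local minima of Q: Q(2)=-4.
So the global minimum of E is P(2) + Q(2) − 4 = -12 − 4 − 4 = -20, attained at (2, 2).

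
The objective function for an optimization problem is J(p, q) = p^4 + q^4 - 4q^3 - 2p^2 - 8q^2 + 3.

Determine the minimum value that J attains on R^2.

-126

J(p,q) separates as A(p) + B(q) + 3, so its minimum is min A + min B + 3.
A'(p) = 4p(p - 1)(p + 1) vanishes at p ∈ {-1, 0, 1}; B'(q) = 4q(q - 4)(q + 1) vanishes at q ∈ {-1, 0, 4}.
Local minima of A (where A''>0): A(-1)=-1, A(1)=-1. Local minima of B: B(-1)=-3, B(4)=-128.
So the global minimum of J is A(-1) + B(4) + 3 = -1 − 128 + 3 = -126, attained at (-1, 4).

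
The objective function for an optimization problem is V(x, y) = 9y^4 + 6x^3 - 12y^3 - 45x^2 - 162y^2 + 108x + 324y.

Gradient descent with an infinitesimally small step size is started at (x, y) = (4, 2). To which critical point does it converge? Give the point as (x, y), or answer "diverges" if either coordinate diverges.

(3, 3)

V is separable, so gradient descent decouples: x follows -∂V/∂x, y follows -∂V/∂y.
∂V/∂x = 18(x - 3)(x - 2); at x=4 this is 36, so x decreases.
∂V/∂y = 36(y - 3)(y - 1)(y + 3); at y=2 this is -180, so y increases.
x converges to its nearest critical value 3 (a local min of the x-part); y converges to 3. The iterate converges to (3, 3).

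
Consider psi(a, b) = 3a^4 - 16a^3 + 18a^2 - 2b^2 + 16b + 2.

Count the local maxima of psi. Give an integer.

1

psi separates as a function of a plus a function of b, so ∇psi=0 decouples.
∂psi/∂a = 12a(a - 3)(a - 1) = 0 at a ∈ {0, 1, 3}; ∂psi/∂b = -4(b - 4) = 0 at b ∈ {4}.
The Hessian is diagonal: diag(psi_aa, psi_bb). Second derivatives: psi_aa(0)=36, psi_aa(1)=-24, psi_aa(3)=72; psi_bb(4)=-4.
Local maxima occur where both diagonal entries negative: (1, 4). Count: 1.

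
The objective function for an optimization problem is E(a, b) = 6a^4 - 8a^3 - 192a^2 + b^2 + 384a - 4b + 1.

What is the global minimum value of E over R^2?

-2563

E(a,b) separates as P(a) + Q(b) + 1, so its minimum is min P + min Q + 1.
P'(a) = 24(a - 4)(a - 1)(a + 4) vanishes at a ∈ {-4, 1, 4}; Q'(b) = 2b - 4 vanishes at b ∈ {2}.
Local minima of P (where P''>0): P(-4)=-2560, P(4)=-512. Local minima of Q: Q(2)=-4.
So the global minimum of E is P(-4) + Q(2) + 1 = -2560 − 4 + 1 = -2563, attained at (-4, 2).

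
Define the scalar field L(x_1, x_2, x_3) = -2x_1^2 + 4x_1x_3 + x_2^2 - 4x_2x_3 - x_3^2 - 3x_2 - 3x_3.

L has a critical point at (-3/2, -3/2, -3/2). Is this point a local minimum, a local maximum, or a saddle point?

The Hessian is constant: H = [[-4, 0, 4], [0, 2, -4], [4, -4, -2]].
Leading principal minors: Δ₁ = -4, Δ₂ = -8, Δ₃ = 48.
The minors fit neither the all-positive nor the alternating-sign pattern, so H is indefinite: a saddle point.

saddle point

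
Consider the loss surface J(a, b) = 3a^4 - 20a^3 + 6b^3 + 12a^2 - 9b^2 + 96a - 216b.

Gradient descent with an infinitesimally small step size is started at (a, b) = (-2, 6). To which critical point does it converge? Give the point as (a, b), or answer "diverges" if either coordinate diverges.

(-1, 4)

J is separable, so gradient descent decouples: a follows -∂J/∂a, b follows -∂J/∂b.
∂J/∂a = 12(a - 4)(a - 2)(a + 1); at a=-2 this is -288, so a increases.
∂J/∂b = 18(b - 4)(b + 3); at b=6 this is 324, so b decreases.
a converges to its nearest critical value -1 (a local min of the a-part); b converges to 4. The iterate converges to (-1, 4).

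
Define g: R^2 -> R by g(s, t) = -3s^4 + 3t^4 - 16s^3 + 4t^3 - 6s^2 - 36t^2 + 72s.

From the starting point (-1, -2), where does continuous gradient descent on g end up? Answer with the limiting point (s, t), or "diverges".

g is separable, so gradient descent decouples: s follows -∂g/∂s, t follows -∂g/∂t.
∂g/∂s = -12(s - 1)(s + 2)(s + 3); at s=-1 this is 48, so s decreases.
∂g/∂t = 12t(t - 2)(t + 3); at t=-2 this is 96, so t decreases.
s converges to its nearest critical value -2 (a local min of the s-part); t converges to -3. The iterate converges to (-2, -3).

(-2, -3)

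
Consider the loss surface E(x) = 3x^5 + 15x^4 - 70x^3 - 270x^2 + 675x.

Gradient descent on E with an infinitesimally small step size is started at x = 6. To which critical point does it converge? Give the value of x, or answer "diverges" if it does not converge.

3

E'(x) = 15(x - 3)(x - 1)(x + 3)(x + 5), so E'(6) = 22275.
Gradient descent moves in the -E' direction, i.e. x is decreasing.
The nearest critical point in that direction is x = 3, where E'' = 1440 > 0 (a local minimum). The iterate converges there.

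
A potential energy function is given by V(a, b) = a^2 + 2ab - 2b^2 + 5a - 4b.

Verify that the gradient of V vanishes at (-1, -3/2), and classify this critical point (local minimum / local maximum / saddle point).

∇V = (2a + 2b + 5, 2a - 4b - 4); substituting (-1, -3/2) gives ∇V = (0, 0), so (-1, -3/2) is indeed a critical point.
The Hessian of V is constant: H = [[2, 2], [2, -4]].
det(H) = 2·(-4) − 2² = -12.
Since det(H) < 0, H is indefinite and the critical point is a saddle point.

saddle point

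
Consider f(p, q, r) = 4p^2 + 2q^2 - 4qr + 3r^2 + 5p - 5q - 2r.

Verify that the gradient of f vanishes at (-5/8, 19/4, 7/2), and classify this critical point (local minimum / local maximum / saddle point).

local minimum

∇f = (8p + 5, 4q - 4r - 5, -4q + 6r - 2); substituting (-5/8, 19/4, 7/2) gives ∇f = (0, 0, 0), so (-5/8, 19/4, 7/2) is indeed a critical point.
The Hessian is constant: H = [[8, 0, 0], [0, 4, -4], [0, -4, 6]].
Leading principal minors: Δ₁ = 8, Δ₂ = 32, Δ₃ = 64.
All leading minors are positive, so H is positive definite: a local minimum.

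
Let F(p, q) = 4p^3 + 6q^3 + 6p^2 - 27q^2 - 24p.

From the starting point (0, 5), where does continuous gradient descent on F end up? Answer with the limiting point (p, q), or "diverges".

(1, 3)

F is separable, so gradient descent decouples: p follows -∂F/∂p, q follows -∂F/∂q.
∂F/∂p = 12(p - 1)(p + 2); at p=0 this is -24, so p increases.
∂F/∂q = 18q(q - 3); at q=5 this is 180, so q decreases.
p converges to its nearest critical value 1 (a local min of the p-part); q converges to 3. The iterate converges to (1, 3).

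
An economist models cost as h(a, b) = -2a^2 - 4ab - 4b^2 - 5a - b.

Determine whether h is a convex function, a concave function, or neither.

h is quadratic, so its Hessian is the constant matrix H = [[-4, -4], [-4, -8]].
det(H) = 16, tr(H) = -12.
det(H) > 0 and tr(H) < 0, so H is negative definite everywhere: concave.

concave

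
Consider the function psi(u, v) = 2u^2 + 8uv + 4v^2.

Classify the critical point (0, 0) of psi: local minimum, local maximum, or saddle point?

The Hessian of psi is constant: H = [[4, 8], [8, 8]].
det(H) = 4·8 − 8² = -32.
Since det(H) < 0, H is indefinite and the critical point is a saddle point.

saddle point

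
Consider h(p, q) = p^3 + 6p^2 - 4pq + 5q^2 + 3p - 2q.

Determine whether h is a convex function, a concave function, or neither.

The term p^3 is cubic, so the Hessian is not constant.
∂²h/∂p² = 6p + 12, which takes both signs as p varies (negative for sufficiently negative p). A diagonal entry of the Hessian changing sign means the Hessian is neither positive- nor negative-semidefinite on all of R^2.

neither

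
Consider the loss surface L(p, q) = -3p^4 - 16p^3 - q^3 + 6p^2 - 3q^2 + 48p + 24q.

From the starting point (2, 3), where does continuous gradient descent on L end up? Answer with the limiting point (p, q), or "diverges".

L is separable, so gradient descent decouples: p follows -∂L/∂p, q follows -∂L/∂q.
∂L/∂p = -12(p - 1)(p + 1)(p + 4); at p=2 this is -216, so p increases.
∂L/∂q = -3(q - 2)(q + 4); at q=3 this is -21, so q increases.
The p-coordinate has no critical point in that direction and runs off to infinity.

diverges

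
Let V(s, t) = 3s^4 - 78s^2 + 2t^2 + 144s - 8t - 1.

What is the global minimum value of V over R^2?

V(s,t) separates as P(s) + Q(t) − 1, so its minimum is min P + min Q − 1.
P'(s) = 12(s - 3)(s - 1)(s + 4) vanishes at s ∈ {-4, 1, 3}; Q'(t) = 4(t - 2) vanishes at t ∈ {2}.
Local minima of P (where P''>0): P(-4)=-1056, P(3)=-27. Local minima of Q: Q(2)=-8.
So the global minimum of V is P(-4) + Q(2) − 1 = -1056 − 8 − 1 = -1065, attained at (-4, 2).

-1065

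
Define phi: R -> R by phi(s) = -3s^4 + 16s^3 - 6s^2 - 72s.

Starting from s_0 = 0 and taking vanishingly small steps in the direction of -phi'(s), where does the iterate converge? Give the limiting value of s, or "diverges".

2

phi'(s) = -12(s - 3)(s - 2)(s + 1), so phi'(0) = -72.
Gradient descent moves in the -phi' direction, i.e. s is increasing.
The nearest critical point in that direction is s = 2, where phi'' = 36 > 0 (a local minimum). The iterate converges there.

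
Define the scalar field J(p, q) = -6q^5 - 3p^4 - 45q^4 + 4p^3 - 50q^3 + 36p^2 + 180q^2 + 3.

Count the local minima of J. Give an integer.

2

J separates as a function of p plus a function of q, so ∇J=0 decouples.
∂J/∂p = -12p(p - 3)(p + 2) = 0 at p ∈ {-2, 0, 3}; ∂J/∂q = -30q(q - 1)(q + 3)(q + 4) = 0 at q ∈ {-4, -3, 0, 1}.
The Hessian is diagonal: diag(J_pp, J_qq). Second derivatives: J_pp(-2)=-120, J_pp(0)=72, J_pp(3)=-180; J_qq(-4)=600, J_qq(-3)=-360, J_qq(0)=360, J_qq(1)=-600.
Local minima occur where both diagonal entries positive: (0, -4), (0, 0). Count: 2.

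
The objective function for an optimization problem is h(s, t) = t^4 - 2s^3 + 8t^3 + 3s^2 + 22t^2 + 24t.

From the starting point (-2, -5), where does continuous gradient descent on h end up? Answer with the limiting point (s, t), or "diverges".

(0, -3)

h is separable, so gradient descent decouples: s follows -∂h/∂s, t follows -∂h/∂t.
∂h/∂s = -6s(s - 1); at s=-2 this is -36, so s increases.
∂h/∂t = 4(t + 1)(t + 2)(t + 3); at t=-5 this is -96, so t increases.
s converges to its nearest critical value 0 (a local min of the s-part); t converges to -3. The iterate converges to (0, -3).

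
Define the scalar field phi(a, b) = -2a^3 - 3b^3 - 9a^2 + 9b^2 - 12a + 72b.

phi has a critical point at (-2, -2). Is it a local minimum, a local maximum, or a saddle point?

The mixed partial ∂²phi/∂a∂b is 0, so the Hessian at any point is diag(phi_aa, phi_bb) = diag(-6(2a + 3), 18(-b + 1)).
At (-2, -2): H = diag(6, 54).
Both eigenvalues are positive, so H is positive definite: a local minimum.

local minimum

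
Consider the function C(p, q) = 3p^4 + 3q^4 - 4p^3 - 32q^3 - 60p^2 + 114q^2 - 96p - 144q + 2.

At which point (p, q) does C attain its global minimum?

C(p,q) separates as A(p) + B(q) + 2, so its minimum is min A + min B + 2.
A'(p) = 12(p - 4)(p + 1)(p + 2) vanishes at p ∈ {-2, -1, 4}; B'(q) = 12(q - 4)(q - 3)(q - 1) vanishes at q ∈ {1, 3, 4}.
Local minima of A (where A''>0): A(-2)=32, A(4)=-832. Local minima of B: B(1)=-59, B(4)=-32.
So the global minimum of C is A(4) + B(1) + 2 = -832 − 59 + 2 = -889, attained at (4, 1).

(4, 1)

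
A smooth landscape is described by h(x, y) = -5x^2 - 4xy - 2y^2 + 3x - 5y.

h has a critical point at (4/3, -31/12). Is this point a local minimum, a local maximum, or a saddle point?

local maximum

The Hessian of h is constant: H = [[-10, -4], [-4, -4]].
det(H) = (-10)·(-4) − (-4)² = 24.
det(H) > 0 and tr(H) = -14 < 0, so H is negative definite and the point is a local maximum.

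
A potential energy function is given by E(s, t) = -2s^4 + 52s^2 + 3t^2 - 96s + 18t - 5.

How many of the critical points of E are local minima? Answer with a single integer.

E separates as a function of s plus a function of t, so ∇E=0 decouples.
∂E/∂s = -8(s - 3)(s - 1)(s + 4) = 0 at s ∈ {-4, 1, 3}; ∂E/∂t = 6(t + 3) = 0 at t ∈ {-3}.
The Hessian is diagonal: diag(E_ss, E_tt). Second derivatives: E_ss(-4)=-280, E_ss(1)=80, E_ss(3)=-112; E_tt(-3)=6.
Local minima occur where both diagonal entries positive: (1, -3). Count: 1.

1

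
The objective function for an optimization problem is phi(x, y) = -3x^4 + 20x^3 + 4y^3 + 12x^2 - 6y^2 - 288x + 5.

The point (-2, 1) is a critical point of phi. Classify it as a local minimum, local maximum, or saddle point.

saddle point

The mixed partial ∂²phi/∂x∂y is 0, so the Hessian at any point is diag(phi_xx, phi_yy) = diag(12(-3x^2 + 10x + 2), 12(2y - 1)).
At (-2, 1): H = diag(-360, 12).
The eigenvalues have opposite signs, so H is indefinite: a saddle point.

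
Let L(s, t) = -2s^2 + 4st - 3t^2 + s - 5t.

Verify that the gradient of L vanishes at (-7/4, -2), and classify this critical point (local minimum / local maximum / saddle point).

∇L = (-4s + 4t + 1, 4s - 6t - 5); substituting (-7/4, -2) gives ∇L = (0, 0), so (-7/4, -2) is indeed a critical point.
The Hessian of L is constant: H = [[-4, 4], [4, -6]].
det(H) = (-4)·(-6) − 4² = 8.
det(H) > 0 and tr(H) = -10 < 0, so H is negative definite and the point is a local maximum.

local maximum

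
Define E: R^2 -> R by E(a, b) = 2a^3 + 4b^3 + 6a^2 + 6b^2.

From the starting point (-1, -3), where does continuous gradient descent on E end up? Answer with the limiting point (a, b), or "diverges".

E is separable, so gradient descent decouples: a follows -∂E/∂a, b follows -∂E/∂b.
∂E/∂a = 6a(a + 2); at a=-1 this is -6, so a increases.
∂E/∂b = 12b(b + 1); at b=-3 this is 72, so b decreases.
The b-coordinate has no critical point in that direction and runs off to infinity.

diverges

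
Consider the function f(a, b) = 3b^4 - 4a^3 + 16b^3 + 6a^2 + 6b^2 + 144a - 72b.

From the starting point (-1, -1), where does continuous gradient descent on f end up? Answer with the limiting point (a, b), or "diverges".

(-3, 1)

f is separable, so gradient descent decouples: a follows -∂f/∂a, b follows -∂f/∂b.
∂f/∂a = -12(a - 4)(a + 3); at a=-1 this is 120, so a decreases.
∂f/∂b = 12(b - 1)(b + 2)(b + 3); at b=-1 this is -48, so b increases.
a converges to its nearest critical value -3 (a local min of the a-part); b converges to 1. The iterate converges to (-3, 1).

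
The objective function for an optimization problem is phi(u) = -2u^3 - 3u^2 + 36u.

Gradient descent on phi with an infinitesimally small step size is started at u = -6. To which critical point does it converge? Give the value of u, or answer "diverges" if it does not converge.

-3

phi'(u) = -6(u - 2)(u + 3), so phi'(-6) = -144.
Gradient descent moves in the -phi' direction, i.e. u is increasing.
The nearest critical point in that direction is u = -3, where phi'' = 30 > 0 (a local minimum). The iterate converges there.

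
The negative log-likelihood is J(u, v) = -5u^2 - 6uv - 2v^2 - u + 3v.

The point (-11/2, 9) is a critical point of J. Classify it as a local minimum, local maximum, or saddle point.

local maximum

The Hessian of J is constant: H = [[-10, -6], [-6, -4]].
det(H) = (-10)·(-4) − (-6)² = 4.
det(H) > 0 and tr(H) = -14 < 0, so H is negative definite and the point is a local maximum.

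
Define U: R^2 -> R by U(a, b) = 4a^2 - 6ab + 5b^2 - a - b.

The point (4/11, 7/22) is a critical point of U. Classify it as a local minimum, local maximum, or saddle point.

The Hessian of U is constant: H = [[8, -6], [-6, 10]].
det(H) = 8·10 − (-6)² = 44.
det(H) > 0 and tr(H) = 18 > 0, so H is positive definite and the point is a local minimum.

local minimum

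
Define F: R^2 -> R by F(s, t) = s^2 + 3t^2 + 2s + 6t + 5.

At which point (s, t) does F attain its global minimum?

F(s,t) separates as P(s) + Q(t) + 5, so its minimum is min P + min Q + 5.
P'(s) = 2s + 2 vanishes at s ∈ {-1}; Q'(t) = 6(t + 1) vanishes at t ∈ {-1}.
Local minima of P (where P''>0): P(-1)=-1. Local minima of Q: Q(-1)=-3.
So the global minimum of F is P(-1) + Q(-1) + 5 = -1 − 3 + 5 = 1, attained at (-1, -1).

(-1, -1)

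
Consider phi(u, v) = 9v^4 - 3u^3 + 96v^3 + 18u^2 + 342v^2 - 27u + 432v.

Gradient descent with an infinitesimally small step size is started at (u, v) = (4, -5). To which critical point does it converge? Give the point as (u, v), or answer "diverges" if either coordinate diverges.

diverges

phi is separable, so gradient descent decouples: u follows -∂phi/∂u, v follows -∂phi/∂v.
∂phi/∂u = -9(u - 3)(u - 1); at u=4 this is -27, so u increases.
∂phi/∂v = 36(v + 1)(v + 3)(v + 4); at v=-5 this is -288, so v increases.
The u-coordinate has no critical point in that direction and runs off to infinity.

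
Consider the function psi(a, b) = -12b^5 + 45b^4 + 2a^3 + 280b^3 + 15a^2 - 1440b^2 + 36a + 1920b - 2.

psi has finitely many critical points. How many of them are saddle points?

psi separates as a function of a plus a function of b, so ∇psi=0 decouples.
∂psi/∂a = 6(a + 2)(a + 3) = 0 at a ∈ {-3, -2}; ∂psi/∂b = -60(b - 4)(b - 2)(b - 1)(b + 4) = 0 at b ∈ {-4, 1, 2, 4}.
The Hessian is diagonal: diag(psi_aa, psi_bb). Second derivatives: psi_aa(-3)=-6, psi_aa(-2)=6; psi_bb(-4)=14400, psi_bb(1)=-900, psi_bb(2)=720, psi_bb(4)=-2880.
Saddle points occur where the two diagonal entries have opposite signs: (-3, -4), (-3, 2), (-2, 1), (-2, 4). Count: 4.

4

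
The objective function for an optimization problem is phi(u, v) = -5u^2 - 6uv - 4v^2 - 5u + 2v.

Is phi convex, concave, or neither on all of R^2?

phi is quadratic, so its Hessian is the constant matrix H = [[-10, -6], [-6, -8]].
det(H) = 44, tr(H) = -18.
det(H) > 0 and tr(H) < 0, so H is negative definite everywhere: concave.

concave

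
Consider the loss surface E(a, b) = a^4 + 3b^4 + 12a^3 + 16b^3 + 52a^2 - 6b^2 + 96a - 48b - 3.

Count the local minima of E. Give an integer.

4

E separates as a function of a plus a function of b, so ∇E=0 decouples.
∂E/∂a = 4(a + 2)(a + 3)(a + 4) = 0 at a ∈ {-4, -3, -2}; ∂E/∂b = 12(b - 1)(b + 1)(b + 4) = 0 at b ∈ {-4, -1, 1}.
The Hessian is diagonal: diag(E_aa, E_bb). Second derivatives: E_aa(-4)=8, E_aa(-3)=-4, E_aa(-2)=8; E_bb(-4)=180, E_bb(-1)=-72, E_bb(1)=120.
Local minima occur where both diagonal entries positive: (-4, -4), (-4, 1), (-2, -4), (-2, 1). Count: 4.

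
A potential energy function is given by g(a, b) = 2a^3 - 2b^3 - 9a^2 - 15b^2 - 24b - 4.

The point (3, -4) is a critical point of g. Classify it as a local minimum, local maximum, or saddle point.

local minimum

The mixed partial ∂²g/∂a∂b is 0, so the Hessian at any point is diag(g_aa, g_bb) = diag(6(2a - 3), -6(2b + 5)).
At (3, -4): H = diag(18, 18).
Both eigenvalues are positive, so H is positive definite: a local minimum.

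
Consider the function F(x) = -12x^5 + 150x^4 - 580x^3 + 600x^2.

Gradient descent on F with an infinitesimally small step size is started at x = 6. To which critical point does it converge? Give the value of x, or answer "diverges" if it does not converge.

F'(x) = -60x(x - 5)(x - 4)(x - 1), so F'(6) = -3600.
Gradient descent moves in the -F' direction, i.e. x is increasing.
There is no critical point above x=6, and F' keeps the same sign, so the iterate runs off to +∞.

diverges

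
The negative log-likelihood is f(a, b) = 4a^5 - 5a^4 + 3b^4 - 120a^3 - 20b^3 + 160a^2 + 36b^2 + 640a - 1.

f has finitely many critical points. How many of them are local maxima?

2

f separates as a function of a plus a function of b, so ∇f=0 decouples.
∂f/∂a = 20(a - 4)(a - 2)(a + 1)(a + 4) = 0 at a ∈ {-4, -1, 2, 4}; ∂f/∂b = 12b(b - 3)(b - 2) = 0 at b ∈ {0, 2, 3}.
The Hessian is diagonal: diag(f_aa, f_bb). Second derivatives: f_aa(-4)=-2880, f_aa(-1)=900, f_aa(2)=-720, f_aa(4)=1600; f_bb(0)=72, f_bb(2)=-24, f_bb(3)=36.
Local maxima occur where both diagonal entries negative: (-4, 2), (2, 2). Count: 2.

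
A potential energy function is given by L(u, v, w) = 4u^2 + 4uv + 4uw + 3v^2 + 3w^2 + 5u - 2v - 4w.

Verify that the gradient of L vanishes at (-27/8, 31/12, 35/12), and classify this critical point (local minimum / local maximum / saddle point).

local minimum

∇L = (8u + 4v + 4w + 5, 4u + 6v - 2, 4u + 6w - 4); substituting (-27/8, 31/12, 35/12) gives ∇L = (0, 0, 0), so (-27/8, 31/12, 35/12) is indeed a critical point.
The Hessian is constant: H = [[8, 4, 4], [4, 6, 0], [4, 0, 6]].
Leading principal minors: Δ₁ = 8, Δ₂ = 32, Δ₃ = 96.
All leading minors are positive, so H is positive definite: a local minimum.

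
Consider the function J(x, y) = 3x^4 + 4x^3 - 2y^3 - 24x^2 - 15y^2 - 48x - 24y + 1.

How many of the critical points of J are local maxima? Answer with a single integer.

1

J separates as a function of x plus a function of y, so ∇J=0 decouples.
∂J/∂x = 12(x - 2)(x + 1)(x + 2) = 0 at x ∈ {-2, -1, 2}; ∂J/∂y = -6(y + 1)(y + 4) = 0 at y ∈ {-4, -1}.
The Hessian is diagonal: diag(J_xx, J_yy). Second derivatives: J_xx(-2)=48, J_xx(-1)=-36, J_xx(2)=144; J_yy(-4)=18, J_yy(-1)=-18.
Local maxima occur where both diagonal entries negative: (-1, -1). Count: 1.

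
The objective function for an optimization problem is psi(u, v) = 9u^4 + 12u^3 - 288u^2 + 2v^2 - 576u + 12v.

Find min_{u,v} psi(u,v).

psi(u,v) separates as P(u) + Q(v), so its minimum is min P + min Q.
P'(u) = 36(u - 4)(u + 1)(u + 4) vanishes at u ∈ {-4, -1, 4}; Q'(v) = 4v + 12 vanishes at v ∈ {-3}.
Local minima of P (where P''>0): P(-4)=-768, P(4)=-3840. Local minima of Q: Q(-3)=-18.
So the global minimum of psi is P(4) + Q(-3) = -3840 − 18 = -3858, attained at (4, -3).

-3858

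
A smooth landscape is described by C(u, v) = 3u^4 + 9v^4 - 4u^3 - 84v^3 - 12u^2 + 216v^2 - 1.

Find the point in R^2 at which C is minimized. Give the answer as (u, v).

C(u,v) separates as P(u) + Q(v) − 1, so its minimum is min P + min Q − 1.
P'(u) = 12u(u - 2)(u + 1) vanishes at u ∈ {-1, 0, 2}; Q'(v) = 36v(v - 4)(v - 3) vanishes at v ∈ {0, 3, 4}.
Local minima of P (where P''>0): P(-1)=-5, P(2)=-32. Local minima of Q: Q(0)=0, Q(4)=384.
So the global minimum of C is P(2) + Q(0) − 1 = -32 + 0 − 1 = -33, attained at (2, 0).

(2, 0)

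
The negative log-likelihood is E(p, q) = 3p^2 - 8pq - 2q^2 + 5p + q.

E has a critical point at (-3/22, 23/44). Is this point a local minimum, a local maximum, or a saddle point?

saddle point

The Hessian of E is constant: H = [[6, -8], [-8, -4]].
det(H) = 6·(-4) − (-8)² = -88.
Since det(H) < 0, H is indefinite and the critical point is a saddle point.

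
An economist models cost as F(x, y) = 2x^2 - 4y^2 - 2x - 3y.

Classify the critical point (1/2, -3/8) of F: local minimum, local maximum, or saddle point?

saddle point

The Hessian of F is constant: H = [[4, 0], [0, -8]].
det(H) = 4·(-8) − 0² = -32.
Since det(H) < 0, H is indefinite and the critical point is a saddle point.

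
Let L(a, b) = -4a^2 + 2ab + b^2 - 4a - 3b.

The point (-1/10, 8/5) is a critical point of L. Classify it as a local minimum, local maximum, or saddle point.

The Hessian of L is constant: H = [[-8, 2], [2, 2]].
det(H) = (-8)·2 − 2² = -20.
Since det(H) < 0, H is indefinite and the critical point is a saddle point.

saddle point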